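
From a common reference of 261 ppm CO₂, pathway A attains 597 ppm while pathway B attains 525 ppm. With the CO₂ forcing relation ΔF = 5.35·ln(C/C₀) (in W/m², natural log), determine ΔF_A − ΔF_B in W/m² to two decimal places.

ΔF_A − ΔF_B = 0.69 W/m²

ΔF_A = 5.35 ln(597/261) = 5.35 × 0.82740 = 4.4266 W/m².
ΔF_B = 5.35 ln(525/261) = 5.35 × 0.69888 = 3.7390 W/m².
Difference: 4.4266 − 3.7390 = 0.6876 W/m².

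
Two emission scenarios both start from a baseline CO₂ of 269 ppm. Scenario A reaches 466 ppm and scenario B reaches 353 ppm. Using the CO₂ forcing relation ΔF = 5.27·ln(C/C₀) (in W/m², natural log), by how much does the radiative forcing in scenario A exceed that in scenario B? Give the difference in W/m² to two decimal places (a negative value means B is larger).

ΔF_A − ΔF_B = 1.46 W/m²

ΔF_A = 5.27 ln(466/269) = 5.27 × 0.54947 = 2.8957 W/m².
ΔF_B = 5.27 ln(353/269) = 5.27 × 0.27176 = 1.4322 W/m².
Difference: 2.8957 − 1.4322 = 1.4635 W/m².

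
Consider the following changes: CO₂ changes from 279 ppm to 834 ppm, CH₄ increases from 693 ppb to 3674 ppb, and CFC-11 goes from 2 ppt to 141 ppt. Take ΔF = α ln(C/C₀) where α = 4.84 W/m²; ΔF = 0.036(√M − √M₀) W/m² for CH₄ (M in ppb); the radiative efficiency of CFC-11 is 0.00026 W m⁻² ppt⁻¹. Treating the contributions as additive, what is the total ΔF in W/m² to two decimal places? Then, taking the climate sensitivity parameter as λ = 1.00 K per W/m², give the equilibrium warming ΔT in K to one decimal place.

CO₂: 4.84 × ln(834/279) = 4.84 × ln(2.98925) = 4.84 × 1.09502 = 5.2999 W/m².
CH₄: 0.036 × (√3674 − √693) = 0.036 × (60.6135 − 26.3249) = 0.036 × 34.2886 = 1.2344 W/m².
CFC-11: ΔF = 0.00026 × (141 − 2) = 0.00026 × 139 = 0.0361 W/m².
Total ΔF = 5.2999 + 1.2344 + 0.0361 = 6.5704 W/m².
ΔT = λ ΔF = 1.00 × 6.57 = 6.5700 K.

ΔF = 6.57 W/m²; ΔT = 6.6 K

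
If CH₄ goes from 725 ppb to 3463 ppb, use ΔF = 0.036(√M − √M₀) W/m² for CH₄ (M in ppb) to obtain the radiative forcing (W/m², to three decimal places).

ΔF = 1.149 W/m²

CH₄: 0.036 × (√3463 − √725) = 0.036 × (58.8473 − 26.9258) = 0.036 × 31.9215 = 1.1492 W/m².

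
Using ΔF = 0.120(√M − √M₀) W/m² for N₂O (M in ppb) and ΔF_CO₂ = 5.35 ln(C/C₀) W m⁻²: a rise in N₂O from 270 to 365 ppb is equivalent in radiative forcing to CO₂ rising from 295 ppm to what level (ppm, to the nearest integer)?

N₂O forcing: 0.120 × (√365 − √270) = 0.120 × (19.1050 − 16.4317) = 0.120 × 2.6733 = 0.32080 W/m².
Set 5.35 ln(C/295) = 0.32080: ln(C/295) = 0.32080/5.35 = 0.05996, so C = 295 × e^0.05996 = 295 × 1.06179 = 313.23 ppm.

C ≈ 313 ppm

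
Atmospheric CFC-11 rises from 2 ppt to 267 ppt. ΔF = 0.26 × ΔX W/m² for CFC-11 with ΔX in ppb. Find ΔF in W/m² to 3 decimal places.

ΔF = 0.069 W/m²

CFC-11: Δ = 267 − 2 = 265 ppt = 0.265 ppb; ΔF = 0.26 × 0.265 = 0.0689 W/m².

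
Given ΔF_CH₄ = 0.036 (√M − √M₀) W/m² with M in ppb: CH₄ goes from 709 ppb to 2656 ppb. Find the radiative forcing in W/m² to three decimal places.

CH₄: 0.036 × (√2656 − √709) = 0.036 × (51.5364 − 26.6271) = 0.036 × 24.9093 = 0.8967 W/m².

ΔF = 0.897 W/m²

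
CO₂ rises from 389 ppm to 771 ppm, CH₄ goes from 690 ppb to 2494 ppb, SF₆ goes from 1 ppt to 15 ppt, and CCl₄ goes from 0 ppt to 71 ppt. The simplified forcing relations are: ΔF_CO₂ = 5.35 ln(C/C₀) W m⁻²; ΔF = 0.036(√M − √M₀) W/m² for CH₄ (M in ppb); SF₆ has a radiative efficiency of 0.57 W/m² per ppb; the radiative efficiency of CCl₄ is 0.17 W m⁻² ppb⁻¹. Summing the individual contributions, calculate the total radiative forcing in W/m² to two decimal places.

CO₂: 5.35 × ln(771/389) = 5.35 × ln(1.98201) = 5.35 × 0.68411 = 3.6600 W/m².
CH₄: 0.036 × (√2494 − √690) = 0.036 × (49.9400 − 26.2679) = 0.036 × 23.6721 = 0.8522 W/m².
SF₆: Δ = 15 − 1 = 14 ppt = 0.014 ppb; ΔF = 0.57 × 0.014 = 0.0080 W/m².
CCl₄: Δ = 71 − 0 = 71 ppt = 0.071 ppb; ΔF = 0.17 × 0.071 = 0.0121 W/m².
Total ΔF = 3.6600 + 0.8522 + 0.0080 + 0.0121 = 4.5323 W/m².

ΔF = 4.53 W/m²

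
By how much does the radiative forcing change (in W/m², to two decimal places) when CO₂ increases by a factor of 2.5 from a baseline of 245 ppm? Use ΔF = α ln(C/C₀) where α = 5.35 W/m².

ΔF = 5.35 × ln(2.5) = 5.35 × 0.91629 = 4.9022 W/m².

ΔF = 4.90 W/m²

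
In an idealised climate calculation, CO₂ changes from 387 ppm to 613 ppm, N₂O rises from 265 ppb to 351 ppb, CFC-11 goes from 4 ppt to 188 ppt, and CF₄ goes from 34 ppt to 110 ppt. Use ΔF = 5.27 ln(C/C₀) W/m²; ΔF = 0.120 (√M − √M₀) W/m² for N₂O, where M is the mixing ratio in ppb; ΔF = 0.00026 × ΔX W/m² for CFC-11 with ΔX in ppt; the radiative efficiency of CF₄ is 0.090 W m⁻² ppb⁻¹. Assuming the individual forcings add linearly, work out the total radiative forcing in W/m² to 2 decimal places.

ΔF = 2.77 W/m²

CO₂: 5.27 × ln(613/387) = 5.27 × ln(1.58398) = 5.27 × 0.45994 = 2.4239 W/m².
N₂O: 0.120 × (√351 − √265) = 0.120 × (18.7350 − 16.2788) = 0.120 × 2.4562 = 0.2947 W/m².
CFC-11: ΔF = 0.00026 × (188 − 4) = 0.00026 × 184 = 0.0478 W/m².
CF₄: Δ = 110 − 34 = 76 ppt = 0.076 ppb; ΔF = 0.090 × 0.076 = 0.0068 W/m².
Total ΔF = 2.4239 + 0.2947 + 0.0478 + 0.0068 = 2.7732 W/m².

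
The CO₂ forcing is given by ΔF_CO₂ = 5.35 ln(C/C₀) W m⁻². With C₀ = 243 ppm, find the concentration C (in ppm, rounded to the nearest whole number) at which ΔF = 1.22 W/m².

Set 5.35 ln(C/243) = 1.22, so ln(C/243) = 1.22/5.35 = 0.22804.
Then C/243 = e^0.22804 = 1.25614, giving C = 243 × 1.25614 = 305.24 ppm.

C ≈ 305 ppm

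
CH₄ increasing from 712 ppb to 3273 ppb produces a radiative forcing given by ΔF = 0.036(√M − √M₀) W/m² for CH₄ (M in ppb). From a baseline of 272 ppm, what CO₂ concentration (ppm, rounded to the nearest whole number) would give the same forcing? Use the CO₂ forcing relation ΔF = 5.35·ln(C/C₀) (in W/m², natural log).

CH₄ forcing: 0.036 × (√3273 − √712) = 0.036 × (57.2101 − 26.6833) = 0.036 × 30.5268 = 1.09896 W/m².
Set 5.35 ln(C/272) = 1.09896: ln(C/272) = 1.09896/5.35 = 0.20541, so C = 272 × e^0.20541 = 272 × 1.22803 = 334.02 ppm.

C ≈ 334 ppm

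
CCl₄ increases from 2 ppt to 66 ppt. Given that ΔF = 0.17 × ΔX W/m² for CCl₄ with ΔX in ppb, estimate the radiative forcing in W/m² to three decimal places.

CCl₄: Δ = 66 − 2 = 64 ppt = 0.064 ppb; ΔF = 0.17 × 0.064 = 0.0109 W/m².

ΔF = 0.011 W/m²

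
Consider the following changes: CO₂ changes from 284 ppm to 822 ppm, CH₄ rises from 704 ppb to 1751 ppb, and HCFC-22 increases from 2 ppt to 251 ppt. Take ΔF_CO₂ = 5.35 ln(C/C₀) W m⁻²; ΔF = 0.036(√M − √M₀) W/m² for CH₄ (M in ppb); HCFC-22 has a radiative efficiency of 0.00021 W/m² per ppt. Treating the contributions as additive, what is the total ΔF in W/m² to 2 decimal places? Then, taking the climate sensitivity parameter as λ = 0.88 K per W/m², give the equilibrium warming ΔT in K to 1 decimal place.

ΔF = 6.29 W/m²; ΔT = 5.5 K

CO₂: 5.35 × ln(822/284) = 5.35 × ln(2.89437) = 5.35 × 1.06277 = 5.6858 W/m².
CH₄: 0.036 × (√1751 − √704) = 0.036 × (41.8450 − 26.5330) = 0.036 × 15.3120 = 0.5512 W/m².
HCFC-22: ΔF = 0.00021 × (251 − 2) = 0.00021 × 249 = 0.0523 W/m².
Total ΔF = 5.6858 + 0.5512 + 0.0523 = 6.2893 W/m².
ΔT = λ ΔF = 0.88 × 6.29 = 5.5352 K.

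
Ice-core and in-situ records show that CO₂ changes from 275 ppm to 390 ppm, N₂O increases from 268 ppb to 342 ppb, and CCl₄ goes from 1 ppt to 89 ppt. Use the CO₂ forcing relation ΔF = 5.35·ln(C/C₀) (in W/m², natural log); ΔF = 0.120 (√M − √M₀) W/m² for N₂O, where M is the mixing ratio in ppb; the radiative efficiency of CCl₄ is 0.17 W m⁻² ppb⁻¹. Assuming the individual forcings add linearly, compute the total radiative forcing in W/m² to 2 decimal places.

ΔF = 2.14 W/m²

CO₂: 5.35 × ln(390/275) = 5.35 × ln(1.41818) = 5.35 × 0.34937 = 1.8691 W/m².
N₂O: 0.120 × (√342 − √268) = 0.120 × (18.4932 − 16.3707) = 0.120 × 2.1225 = 0.2547 W/m².
CCl₄: Δ = 89 − 1 = 88 ppt = 0.088 ppb; ΔF = 0.17 × 0.088 = 0.0150 W/m².
Total ΔF = 1.8691 + 0.2547 + 0.0150 = 2.1388 W/m².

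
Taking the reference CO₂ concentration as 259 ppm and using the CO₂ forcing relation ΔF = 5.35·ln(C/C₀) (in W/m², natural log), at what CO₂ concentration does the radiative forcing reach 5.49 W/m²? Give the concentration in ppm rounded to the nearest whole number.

C ≈ 723 ppm

Set 5.35 ln(C/259) = 5.49, so ln(C/259) = 5.49/5.35 = 1.02617.
Then C/259 = e^1.02617 = 2.79036, giving C = 259 × 2.79036 = 722.70 ppm.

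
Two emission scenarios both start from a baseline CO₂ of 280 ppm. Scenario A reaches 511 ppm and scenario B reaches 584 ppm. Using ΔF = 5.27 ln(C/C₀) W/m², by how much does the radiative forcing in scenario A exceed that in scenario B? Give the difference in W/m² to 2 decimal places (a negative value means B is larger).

ΔF_A − ΔF_B = -0.70 W/m²

ΔF_A = 5.27 ln(511/280) = 5.27 × 0.60158 = 3.1703 W/m².
ΔF_B = 5.27 ln(584/280) = 5.27 × 0.73511 = 3.8740 W/m².
Difference: 3.1703 − 3.8740 = -0.7037 W/m².
(Equivalently, ΔF_A − ΔF_B = 5.27 ln(511/584) = 5.27 × -0.13353 = -0.7037 W/m².)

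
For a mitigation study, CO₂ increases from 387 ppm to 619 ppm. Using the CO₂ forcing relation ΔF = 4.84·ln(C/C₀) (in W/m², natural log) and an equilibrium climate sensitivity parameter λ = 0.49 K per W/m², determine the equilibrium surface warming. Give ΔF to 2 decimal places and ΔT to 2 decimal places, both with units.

CO₂: 4.84 × ln(619/387) = 4.84 × ln(1.59948) = 4.84 × 0.46968 = 2.2733 W/m².
ΔT = λ ΔF = 0.49 × 2.27 = 1.1123 K.

ΔF = 2.27 W/m²; ΔT = 1.11 K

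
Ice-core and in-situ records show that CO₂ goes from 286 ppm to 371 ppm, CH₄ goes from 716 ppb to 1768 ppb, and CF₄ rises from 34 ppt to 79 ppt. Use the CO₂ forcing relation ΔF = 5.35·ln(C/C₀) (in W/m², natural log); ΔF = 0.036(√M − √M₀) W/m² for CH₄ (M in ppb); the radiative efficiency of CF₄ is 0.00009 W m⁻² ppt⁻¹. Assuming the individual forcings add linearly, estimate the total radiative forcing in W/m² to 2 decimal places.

CO₂: 5.35 × ln(371/286) = 5.35 × ln(1.29720) = 5.35 × 0.26021 = 1.3921 W/m².
CH₄: 0.036 × (√1768 − √716) = 0.036 × (42.0476 − 26.7582) = 0.036 × 15.2894 = 0.5504 W/m².
CF₄: ΔF = 0.00009 × (79 − 34) = 0.00009 × 45 = 0.0041 W/m².
Total ΔF = 1.3921 + 0.5504 + 0.0041 = 1.9466 W/m².

ΔF = 1.95 W/m²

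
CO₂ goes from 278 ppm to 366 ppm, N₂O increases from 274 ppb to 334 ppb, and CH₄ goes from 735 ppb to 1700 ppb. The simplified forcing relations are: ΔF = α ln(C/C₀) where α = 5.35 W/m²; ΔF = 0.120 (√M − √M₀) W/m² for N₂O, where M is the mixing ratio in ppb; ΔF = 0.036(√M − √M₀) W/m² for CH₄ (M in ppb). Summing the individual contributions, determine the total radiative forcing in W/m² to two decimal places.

CO₂: 5.35 × ln(366/278) = 5.35 × ln(1.31655) = 5.35 × 0.27501 = 1.4713 W/m².
N₂O: 0.120 × (√334 − √274) = 0.120 × (18.2757 − 16.5529) = 0.120 × 1.7228 = 0.2067 W/m².
CH₄: 0.036 × (√1700 − √735) = 0.036 × (41.2311 − 27.1109) = 0.036 × 14.1202 = 0.5083 W/m².
Total ΔF = 1.4713 + 0.2067 + 0.5083 = 2.1863 W/m².

ΔF = 2.19 W/m²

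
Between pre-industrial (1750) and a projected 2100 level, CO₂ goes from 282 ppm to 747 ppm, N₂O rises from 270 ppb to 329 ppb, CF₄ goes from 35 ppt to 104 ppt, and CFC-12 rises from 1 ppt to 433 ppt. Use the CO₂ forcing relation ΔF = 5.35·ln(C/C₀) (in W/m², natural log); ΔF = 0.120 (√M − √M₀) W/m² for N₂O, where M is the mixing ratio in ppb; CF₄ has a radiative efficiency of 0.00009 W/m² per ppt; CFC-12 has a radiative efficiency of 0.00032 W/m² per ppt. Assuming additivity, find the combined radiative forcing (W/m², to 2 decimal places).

CO₂: 5.35 × ln(747/282) = 5.35 × ln(2.64894) = 5.35 × 0.97416 = 5.2118 W/m².
N₂O: 0.120 × (√329 − √270) = 0.120 × (18.1384 − 16.4317) = 0.120 × 1.7067 = 0.2048 W/m².
CF₄: ΔF = 0.00009 × (104 − 35) = 0.00009 × 69 = 0.0062 W/m².
CFC-12: ΔF = 0.00032 × (433 − 1) = 0.00032 × 432 = 0.1382 W/m².
Total ΔF = 5.2118 + 0.2048 + 0.0062 + 0.1382 = 5.5610 W/m².

ΔF = 5.56 W/m²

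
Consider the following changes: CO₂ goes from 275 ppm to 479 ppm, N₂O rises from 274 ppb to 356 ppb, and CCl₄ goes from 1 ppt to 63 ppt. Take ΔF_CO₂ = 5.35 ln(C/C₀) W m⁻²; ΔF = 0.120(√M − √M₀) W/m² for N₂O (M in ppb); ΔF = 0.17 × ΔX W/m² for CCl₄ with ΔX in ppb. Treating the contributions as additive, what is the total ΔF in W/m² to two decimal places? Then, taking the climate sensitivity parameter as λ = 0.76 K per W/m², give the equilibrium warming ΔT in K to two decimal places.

ΔF = 3.26 W/m²; ΔT = 2.48 K

CO₂: 5.35 × ln(479/275) = 5.35 × ln(1.74182) = 5.35 × 0.55493 = 2.9689 W/m².
N₂O: 0.120 × (√356 − √274) = 0.120 × (18.8680 − 16.5529) = 0.120 × 2.3151 = 0.2778 W/m².
CCl₄: Δ = 63 − 1 = 62 ppt = 0.062 ppb; ΔF = 0.17 × 0.062 = 0.0105 W/m².
Total ΔF = 2.9689 + 0.2778 + 0.0105 = 3.2572 W/m².
ΔT = λ ΔF = 0.76 × 3.26 = 2.4776 K.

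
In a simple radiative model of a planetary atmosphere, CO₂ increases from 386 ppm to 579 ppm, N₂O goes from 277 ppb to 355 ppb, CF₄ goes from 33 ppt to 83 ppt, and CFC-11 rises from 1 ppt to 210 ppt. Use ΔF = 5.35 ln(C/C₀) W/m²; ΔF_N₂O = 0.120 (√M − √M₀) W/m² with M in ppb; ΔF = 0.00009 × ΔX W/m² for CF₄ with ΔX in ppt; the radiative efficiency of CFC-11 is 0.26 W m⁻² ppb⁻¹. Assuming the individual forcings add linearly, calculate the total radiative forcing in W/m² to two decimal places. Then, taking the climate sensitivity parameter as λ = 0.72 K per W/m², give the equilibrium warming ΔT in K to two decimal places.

CO₂: 5.35 × ln(579/386) = 5.35 × ln(1.50000) = 5.35 × 0.40547 = 2.1693 W/m².
N₂O: 0.120 × (√355 − √277) = 0.120 × (18.8414 − 16.6433) = 0.120 × 2.1981 = 0.2638 W/m².
CF₄: ΔF = 0.00009 × (83 − 33) = 0.00009 × 50 = 0.0045 W/m².
CFC-11: Δ = 210 − 1 = 209 ppt = 0.209 ppb; ΔF = 0.26 × 0.209 = 0.0543 W/m².
Total ΔF = 2.1693 + 0.2638 + 0.0045 + 0.0543 = 2.4919 W/m².
ΔT = λ ΔF = 0.72 × 2.49 = 1.7928 K.

ΔF = 2.49 W/m²; ΔT = 1.79 K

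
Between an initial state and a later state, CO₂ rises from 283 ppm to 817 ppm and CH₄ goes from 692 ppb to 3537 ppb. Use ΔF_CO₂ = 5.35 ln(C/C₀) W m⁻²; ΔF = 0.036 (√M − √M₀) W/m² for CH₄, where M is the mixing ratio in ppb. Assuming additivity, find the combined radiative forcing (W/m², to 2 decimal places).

ΔF = 6.87 W/m²

CO₂: 5.35 × ln(817/283) = 5.35 × ln(2.88693) = 5.35 × 1.06019 = 5.6720 W/m².
CH₄: 0.036 × (√3537 − √692) = 0.036 × (59.4727 − 26.3059) = 0.036 × 33.1668 = 1.1940 W/m².
Total ΔF = 5.6720 + 1.1940 = 6.8660 W/m².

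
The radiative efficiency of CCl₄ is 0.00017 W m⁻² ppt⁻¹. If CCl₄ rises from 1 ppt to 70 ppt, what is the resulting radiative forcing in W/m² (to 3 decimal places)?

CCl₄: ΔF = 0.00017 × (70 − 1) = 0.00017 × 69 = 0.0117 W/m².

ΔF = 0.012 W/m²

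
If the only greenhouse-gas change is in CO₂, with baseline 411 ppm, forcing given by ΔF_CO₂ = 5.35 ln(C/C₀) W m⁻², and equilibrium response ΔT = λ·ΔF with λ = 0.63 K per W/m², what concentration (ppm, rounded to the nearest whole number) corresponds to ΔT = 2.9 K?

C ≈ 972 ppm

Required forcing: ΔF = ΔT/λ = 2.9/0.63 = 4.6032 W/m².
Then ln(C/411) = ΔF/5.35 = 4.6032/5.35 = 0.86041.
So C = 411 × e^0.86041 = 411 × 2.36413 = 971.66 ppm.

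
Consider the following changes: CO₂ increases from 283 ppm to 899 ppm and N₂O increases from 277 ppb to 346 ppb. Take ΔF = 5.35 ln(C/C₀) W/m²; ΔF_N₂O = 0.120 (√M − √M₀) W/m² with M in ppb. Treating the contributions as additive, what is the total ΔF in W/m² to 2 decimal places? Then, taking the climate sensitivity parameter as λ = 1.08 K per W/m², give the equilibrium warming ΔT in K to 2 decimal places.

ΔF = 6.42 W/m²; ΔT = 6.93 K

CO₂: 5.35 × ln(899/283) = 5.35 × ln(3.17668) = 5.35 × 1.15584 = 6.1837 W/m².
N₂O: 0.120 × (√346 − √277) = 0.120 × (18.6011 − 16.6433) = 0.120 × 1.9578 = 0.2349 W/m².
Total ΔF = 6.1837 + 0.2349 = 6.4186 W/m².
ΔT = λ ΔF = 1.08 × 6.42 = 6.9336 K.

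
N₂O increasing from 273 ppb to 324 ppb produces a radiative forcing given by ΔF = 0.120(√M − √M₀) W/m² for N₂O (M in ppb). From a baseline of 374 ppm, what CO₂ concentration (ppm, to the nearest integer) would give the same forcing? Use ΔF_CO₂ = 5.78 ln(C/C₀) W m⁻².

N₂O forcing: 0.120 × (√324 − √273) = 0.120 × (18.0000 − 16.5227) = 0.120 × 1.4773 = 0.17728 W/m².
Set 5.78 ln(C/374) = 0.17728: ln(C/374) = 0.17728/5.78 = 0.03067, so C = 374 × e^0.03067 = 374 × 1.03115 = 385.65 ppm.

C ≈ 386 ppm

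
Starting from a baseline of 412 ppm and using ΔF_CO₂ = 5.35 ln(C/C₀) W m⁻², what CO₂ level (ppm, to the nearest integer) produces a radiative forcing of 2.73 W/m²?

Set 5.35 ln(C/412) = 2.73, so ln(C/412) = 2.73/5.35 = 0.51028.
Then C/412 = e^0.51028 = 1.66576, giving C = 412 × 1.66576 = 686.29 ppm.

C ≈ 686 ppm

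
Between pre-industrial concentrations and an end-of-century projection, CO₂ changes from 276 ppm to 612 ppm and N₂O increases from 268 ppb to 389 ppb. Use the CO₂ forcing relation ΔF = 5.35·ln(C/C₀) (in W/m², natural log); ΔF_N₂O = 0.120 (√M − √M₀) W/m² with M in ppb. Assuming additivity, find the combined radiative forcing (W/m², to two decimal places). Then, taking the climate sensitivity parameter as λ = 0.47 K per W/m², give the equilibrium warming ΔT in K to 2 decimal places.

CO₂: 5.35 × ln(612/276) = 5.35 × ln(2.21739) = 5.35 × 0.79633 = 4.2604 W/m².
N₂O: 0.120 × (√389 − √268) = 0.120 × (19.7231 − 16.3707) = 0.120 × 3.3524 = 0.4023 W/m².
Total ΔF = 4.2604 + 0.4023 = 4.6627 W/m².
ΔT = λ ΔF = 0.47 × 4.66 = 2.1902 K.

ΔF = 4.66 W/m²; ΔT = 2.19 K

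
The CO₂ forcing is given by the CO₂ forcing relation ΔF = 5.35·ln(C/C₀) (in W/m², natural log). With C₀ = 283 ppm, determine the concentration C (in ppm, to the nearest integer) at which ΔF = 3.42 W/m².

C ≈ 536 ppm

Set 5.35 ln(C/283) = 3.42, so ln(C/283) = 3.42/5.35 = 0.63925.
Then C/283 = e^0.63925 = 1.89506, giving C = 283 × 1.89506 = 536.30 ppm.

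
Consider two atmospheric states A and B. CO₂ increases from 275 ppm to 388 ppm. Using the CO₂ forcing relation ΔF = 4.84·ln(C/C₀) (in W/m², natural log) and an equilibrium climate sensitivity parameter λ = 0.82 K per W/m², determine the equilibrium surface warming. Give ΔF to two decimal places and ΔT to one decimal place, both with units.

ΔF = 1.67 W/m²; ΔT = 1.4 K

CO₂: 4.84 × ln(388/275) = 4.84 × ln(1.41091) = 4.84 × 0.34423 = 1.6661 W/m².
ΔT = λ ΔF = 0.82 × 1.67 = 1.3694 K.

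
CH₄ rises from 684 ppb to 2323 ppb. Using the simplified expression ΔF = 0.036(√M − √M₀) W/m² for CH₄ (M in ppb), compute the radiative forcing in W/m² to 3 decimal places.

ΔF = 0.794 W/m²

CH₄: 0.036 × (√2323 − √684) = 0.036 × (48.1975 − 26.1534) = 0.036 × 22.0441 = 0.7936 W/m².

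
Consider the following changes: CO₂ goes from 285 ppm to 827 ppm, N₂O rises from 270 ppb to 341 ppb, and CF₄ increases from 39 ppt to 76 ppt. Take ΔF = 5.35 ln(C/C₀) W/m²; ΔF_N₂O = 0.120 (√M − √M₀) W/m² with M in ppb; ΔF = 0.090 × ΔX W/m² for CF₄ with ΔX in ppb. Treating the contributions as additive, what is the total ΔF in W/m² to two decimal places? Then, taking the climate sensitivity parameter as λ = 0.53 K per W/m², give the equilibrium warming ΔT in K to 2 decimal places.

CO₂: 5.35 × ln(827/285) = 5.35 × ln(2.90175) = 5.35 × 1.06531 = 5.6994 W/m².
N₂O: 0.120 × (√341 − √270) = 0.120 × (18.4662 − 16.4317) = 0.120 × 2.0345 = 0.2441 W/m².
CF₄: Δ = 76 − 39 = 37 ppt = 0.037 ppb; ΔF = 0.090 × 0.037 = 0.0033 W/m².
Total ΔF = 5.6994 + 0.2441 + 0.0033 = 5.9468 W/m².
ΔT = λ ΔF = 0.53 × 5.95 = 3.1535 K.

ΔF = 5.95 W/m²; ΔT = 3.15 K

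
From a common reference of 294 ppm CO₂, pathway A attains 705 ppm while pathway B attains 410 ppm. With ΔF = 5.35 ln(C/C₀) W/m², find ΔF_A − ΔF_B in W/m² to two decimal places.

ΔF_A − ΔF_B = 2.90 W/m²

ΔF_A = 5.35 ln(705/294) = 5.35 × 0.87462 = 4.6792 W/m².
ΔF_B = 5.35 ln(410/294) = 5.35 × 0.33258 = 1.7793 W/m².
Difference: 4.6792 − 1.7793 = 2.8999 W/m².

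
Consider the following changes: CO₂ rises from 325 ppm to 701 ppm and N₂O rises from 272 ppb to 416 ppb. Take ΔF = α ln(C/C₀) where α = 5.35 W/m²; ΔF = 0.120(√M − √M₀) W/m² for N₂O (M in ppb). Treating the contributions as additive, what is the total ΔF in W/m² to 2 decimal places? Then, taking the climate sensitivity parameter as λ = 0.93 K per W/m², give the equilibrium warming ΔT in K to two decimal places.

CO₂: 5.35 × ln(701/325) = 5.35 × ln(2.15692) = 5.35 × 0.76868 = 4.1124 W/m².
N₂O: 0.120 × (√416 − √272) = 0.120 × (20.3961 − 16.4924) = 0.120 × 3.9037 = 0.4684 W/m².
Total ΔF = 4.1124 + 0.4684 = 4.5808 W/m².
ΔT = λ ΔF = 0.93 × 4.58 = 4.2594 K.

ΔF = 4.58 W/m²; ΔT = 4.26 K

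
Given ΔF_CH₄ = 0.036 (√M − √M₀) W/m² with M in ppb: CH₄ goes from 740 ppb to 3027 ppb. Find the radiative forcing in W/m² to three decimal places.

CH₄: 0.036 × (√3027 − √740) = 0.036 × (55.0182 − 27.2029) = 0.036 × 27.8153 = 1.0014 W/m².

ΔF = 1.001 W/m²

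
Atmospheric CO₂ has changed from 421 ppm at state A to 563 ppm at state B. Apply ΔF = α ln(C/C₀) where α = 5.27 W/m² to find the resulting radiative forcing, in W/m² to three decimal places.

CO₂: 5.27 × ln(563/421) = 5.27 × ln(1.33729) = 5.27 × 0.29065 = 1.5317 W/m².

ΔF = 1.532 W/m²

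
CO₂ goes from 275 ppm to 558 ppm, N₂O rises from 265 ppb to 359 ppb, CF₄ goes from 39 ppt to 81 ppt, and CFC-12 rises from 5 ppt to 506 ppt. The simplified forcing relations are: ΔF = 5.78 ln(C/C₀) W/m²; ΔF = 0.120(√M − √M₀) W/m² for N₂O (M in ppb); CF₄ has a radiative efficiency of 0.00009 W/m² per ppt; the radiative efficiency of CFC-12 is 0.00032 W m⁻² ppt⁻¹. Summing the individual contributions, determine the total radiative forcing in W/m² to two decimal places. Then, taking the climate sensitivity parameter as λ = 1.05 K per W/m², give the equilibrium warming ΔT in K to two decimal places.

ΔF = 4.57 W/m²; ΔT = 4.80 K

CO₂: 5.78 × ln(558/275) = 5.78 × ln(2.02909) = 5.78 × 0.70759 = 4.0899 W/m².
N₂O: 0.120 × (√359 − √265) = 0.120 × (18.9473 − 16.2788) = 0.120 × 2.6685 = 0.3202 W/m².
CF₄: ΔF = 0.00009 × (81 − 39) = 0.00009 × 42 = 0.0038 W/m².
CFC-12: ΔF = 0.00032 × (506 − 5) = 0.00032 × 501 = 0.1603 W/m².
Total ΔF = 4.0899 + 0.3202 + 0.0038 + 0.1603 = 4.5742 W/m².
ΔT = λ ΔF = 1.05 × 4.57 = 4.7985 K.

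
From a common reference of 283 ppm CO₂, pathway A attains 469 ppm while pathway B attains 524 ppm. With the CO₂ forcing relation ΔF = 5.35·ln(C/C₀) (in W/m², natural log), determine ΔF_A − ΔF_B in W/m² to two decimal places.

ΔF_A − ΔF_B = -0.59 W/m²

ΔF_A = 5.35 ln(469/283) = 5.35 × 0.50516 = 2.7026 W/m².
ΔF_B = 5.35 ln(524/283) = 5.35 × 0.61604 = 3.2958 W/m².
Difference: 2.7026 − 3.2958 = -0.5932 W/m².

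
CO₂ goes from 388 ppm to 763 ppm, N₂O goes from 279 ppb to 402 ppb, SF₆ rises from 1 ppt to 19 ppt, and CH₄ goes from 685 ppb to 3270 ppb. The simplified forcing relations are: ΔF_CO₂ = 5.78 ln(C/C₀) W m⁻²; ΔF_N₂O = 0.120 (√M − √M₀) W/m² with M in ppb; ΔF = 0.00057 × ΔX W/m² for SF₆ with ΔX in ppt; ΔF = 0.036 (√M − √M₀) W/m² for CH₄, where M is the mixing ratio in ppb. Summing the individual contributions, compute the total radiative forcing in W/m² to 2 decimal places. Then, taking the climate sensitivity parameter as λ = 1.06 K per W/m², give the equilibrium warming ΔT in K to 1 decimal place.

ΔF = 5.44 W/m²; ΔT = 5.8 K

CO₂: 5.78 × ln(763/388) = 5.78 × ln(1.96649) = 5.78 × 0.67625 = 3.9087 W/m².
N₂O: 0.120 × (√402 − √279) = 0.120 × (20.0499 − 16.7033) = 0.120 × 3.3466 = 0.4016 W/m².
SF₆: ΔF = 0.00057 × (19 − 1) = 0.00057 × 18 = 0.0103 W/m².
CH₄: 0.036 × (√3270 − √685) = 0.036 × (57.1839 − 26.1725) = 0.036 × 31.0114 = 1.1164 W/m².
Total ΔF = 3.9087 + 0.4016 + 0.0103 + 1.1164 = 5.4370 W/m².
ΔT = λ ΔF = 1.06 × 5.44 = 5.7664 K.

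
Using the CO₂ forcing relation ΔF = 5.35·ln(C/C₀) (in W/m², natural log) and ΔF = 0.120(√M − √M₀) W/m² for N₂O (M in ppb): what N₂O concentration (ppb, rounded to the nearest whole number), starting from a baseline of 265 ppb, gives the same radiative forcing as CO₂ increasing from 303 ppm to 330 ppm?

CO₂ forcing: 5.35 × ln(330/303) = 5.35 × 0.085360 = 0.45668 W/m².
Set 0.120(√M − √265) = 0.45668: √M = 0.45668/0.120 + √265 = 3.8057 + 16.2788 = 20.0845.
M = (20.0845)² = 403.39 ppb.

M ≈ 403 ppb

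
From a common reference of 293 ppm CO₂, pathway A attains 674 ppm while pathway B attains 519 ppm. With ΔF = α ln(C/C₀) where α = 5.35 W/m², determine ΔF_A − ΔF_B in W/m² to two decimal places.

ΔF_A = 5.35 ln(674/293) = 5.35 × 0.83306 = 4.4569 W/m².
ΔF_B = 5.35 ln(519/293) = 5.35 × 0.57173 = 3.0588 W/m².
Difference: 4.4569 − 3.0588 = 1.3981 W/m².

ΔF_A − ΔF_B = 1.40 W/m²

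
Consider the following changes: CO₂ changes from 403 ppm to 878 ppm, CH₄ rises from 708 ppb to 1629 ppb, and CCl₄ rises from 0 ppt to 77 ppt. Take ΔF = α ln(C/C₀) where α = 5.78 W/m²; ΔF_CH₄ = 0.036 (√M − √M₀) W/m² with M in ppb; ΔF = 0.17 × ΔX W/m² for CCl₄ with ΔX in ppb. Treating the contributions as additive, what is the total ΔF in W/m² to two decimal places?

CO₂: 5.78 × ln(878/403) = 5.78 × ln(2.17866) = 5.78 × 0.77871 = 4.5009 W/m².
CH₄: 0.036 × (√1629 − √708) = 0.036 × (40.3609 − 26.6083) = 0.036 × 13.7526 = 0.4951 W/m².
CCl₄: Δ = 77 − 0 = 77 ppt = 0.077 ppb; ΔF = 0.17 × 0.077 = 0.0131 W/m².
Total ΔF = 4.5009 + 0.4951 + 0.0131 = 5.0091 W/m².

ΔF = 5.01 W/m²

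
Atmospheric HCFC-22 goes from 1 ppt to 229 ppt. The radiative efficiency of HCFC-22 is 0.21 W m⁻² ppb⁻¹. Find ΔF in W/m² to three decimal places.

HCFC-22: Δ = 229 − 1 = 228 ppt = 0.228 ppb; ΔF = 0.21 × 0.228 = 0.0479 W/m².

ΔF = 0.048 W/m²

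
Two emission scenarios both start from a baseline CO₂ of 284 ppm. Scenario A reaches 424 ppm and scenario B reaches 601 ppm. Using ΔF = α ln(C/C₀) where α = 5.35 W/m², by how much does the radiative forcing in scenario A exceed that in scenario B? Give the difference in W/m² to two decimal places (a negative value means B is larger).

ΔF_A = 5.35 ln(424/284) = 5.35 × 0.40076 = 2.1441 W/m².
ΔF_B = 5.35 ln(601/284) = 5.35 × 0.74962 = 4.0105 W/m².
Difference: 2.1441 − 4.0105 = -1.8664 W/m².

ΔF_A − ΔF_B = -1.87 W/m²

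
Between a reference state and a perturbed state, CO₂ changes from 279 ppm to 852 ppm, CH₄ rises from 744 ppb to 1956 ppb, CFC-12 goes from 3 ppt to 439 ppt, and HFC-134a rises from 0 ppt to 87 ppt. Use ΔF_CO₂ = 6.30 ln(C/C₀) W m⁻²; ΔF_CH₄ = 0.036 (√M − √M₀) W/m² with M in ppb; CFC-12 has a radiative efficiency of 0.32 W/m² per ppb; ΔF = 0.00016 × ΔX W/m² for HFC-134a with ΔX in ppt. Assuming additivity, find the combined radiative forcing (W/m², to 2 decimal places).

ΔF = 7.80 W/m²

CO₂: 6.30 × ln(852/279) = 6.30 × ln(3.05376) = 6.30 × 1.11637 = 7.0331 W/m².
CH₄: 0.036 × (√1956 − √744) = 0.036 × (44.2267 − 27.2764) = 0.036 × 16.9503 = 0.6102 W/m².
CFC-12: Δ = 439 − 3 = 436 ppt = 0.436 ppb; ΔF = 0.32 × 0.436 = 0.1395 W/m².
HFC-134a: ΔF = 0.00016 × (87 − 0) = 0.00016 × 87 = 0.0139 W/m².
Total ΔF = 7.0331 + 0.6102 + 0.1395 + 0.0139 = 7.7967 W/m².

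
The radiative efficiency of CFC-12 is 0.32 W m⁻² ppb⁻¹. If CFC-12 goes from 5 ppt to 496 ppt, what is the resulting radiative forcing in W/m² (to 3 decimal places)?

CFC-12: Δ = 496 − 5 = 491 ppt = 0.491 ppb; ΔF = 0.32 × 0.491 = 0.1571 W/m².

ΔF = 0.157 W/m²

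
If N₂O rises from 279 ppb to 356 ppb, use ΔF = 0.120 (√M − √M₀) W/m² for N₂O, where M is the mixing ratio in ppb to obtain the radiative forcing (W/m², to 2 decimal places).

N₂O: 0.120 × (√356 − √279) = 0.120 × (18.8680 − 16.7033) = 0.120 × 2.1647 = 0.2598 W/m².

ΔF = 0.26 W/m²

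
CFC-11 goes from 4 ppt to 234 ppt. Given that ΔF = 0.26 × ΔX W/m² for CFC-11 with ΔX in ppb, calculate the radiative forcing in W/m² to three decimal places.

ΔF = 0.060 W/m²

CFC-11: Δ = 234 − 4 = 230 ppt = 0.230 ppb; ΔF = 0.26 × 0.230 = 0.0598 W/m².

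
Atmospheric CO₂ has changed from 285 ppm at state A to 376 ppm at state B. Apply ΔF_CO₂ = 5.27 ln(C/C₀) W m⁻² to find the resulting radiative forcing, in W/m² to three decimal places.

CO₂ absorption bands are partially saturated, so forcing scales with the logarithm of the concentration ratio.
CO₂: 5.27 × ln(376/285) = 5.27 × ln(1.31930) = 5.27 × 0.27710 = 1.4603 W/m².

ΔF = 1.460 W/m²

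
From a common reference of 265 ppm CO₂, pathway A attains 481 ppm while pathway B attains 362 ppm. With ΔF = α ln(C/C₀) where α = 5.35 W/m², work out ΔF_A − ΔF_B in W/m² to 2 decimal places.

ΔF_A − ΔF_B = 1.52 W/m²

ΔF_A = 5.35 ln(481/265) = 5.35 × 0.59614 = 3.1893 W/m².
ΔF_B = 5.35 ln(362/265) = 5.35 × 0.31191 = 1.6687 W/m².
Difference: 3.1893 − 1.6687 = 1.5206 W/m².
(Equivalently, ΔF_A − ΔF_B = 5.35 ln(481/362) = 5.35 × 0.28422 = 1.5206 W/m².)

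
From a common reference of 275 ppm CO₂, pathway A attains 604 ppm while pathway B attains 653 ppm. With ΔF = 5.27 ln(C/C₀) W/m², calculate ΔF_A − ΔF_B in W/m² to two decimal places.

ΔF_A − ΔF_B = -0.41 W/m²

ΔF_A = 5.27 ln(604/275) = 5.27 × 0.78680 = 4.1464 W/m².
ΔF_B = 5.27 ln(653/275) = 5.27 × 0.86481 = 4.5575 W/m².
Difference: 4.1464 − 4.5575 = -0.4111 W/m².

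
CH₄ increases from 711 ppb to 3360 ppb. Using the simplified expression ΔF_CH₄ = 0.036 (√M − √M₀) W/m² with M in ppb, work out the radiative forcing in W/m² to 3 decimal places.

CH₄: 0.036 × (√3360 − √711) = 0.036 × (57.9655 − 26.6646) = 0.036 × 31.3009 = 1.1268 W/m².

ΔF = 1.127 W/m²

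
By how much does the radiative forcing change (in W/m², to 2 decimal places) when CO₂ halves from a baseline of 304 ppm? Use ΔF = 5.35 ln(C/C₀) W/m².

ΔF = 5.35 × ln(0.5) = 5.35 × -0.69315 = -3.7084 W/m².

ΔF = -3.71 W/m²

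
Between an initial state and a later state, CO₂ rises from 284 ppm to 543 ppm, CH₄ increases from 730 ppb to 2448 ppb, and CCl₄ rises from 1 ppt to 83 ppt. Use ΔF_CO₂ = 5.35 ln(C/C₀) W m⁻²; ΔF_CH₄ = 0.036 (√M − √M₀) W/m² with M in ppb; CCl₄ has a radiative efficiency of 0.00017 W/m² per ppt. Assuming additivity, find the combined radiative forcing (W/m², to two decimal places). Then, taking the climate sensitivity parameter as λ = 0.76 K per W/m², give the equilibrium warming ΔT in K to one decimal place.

ΔF = 4.29 W/m²; ΔT = 3.3 K

CO₂: 5.35 × ln(543/284) = 5.35 × ln(1.91197) = 5.35 × 0.64813 = 3.4675 W/m².
CH₄: 0.036 × (√2448 − √730) = 0.036 × (49.4773 − 27.0185) = 0.036 × 22.4588 = 0.8085 W/m².
CCl₄: ΔF = 0.00017 × (83 − 1) = 0.00017 × 82 = 0.0139 W/m².
Total ΔF = 3.4675 + 0.8085 + 0.0139 = 4.2899 W/m².
ΔT = λ ΔF = 0.76 × 4.29 = 3.2604 K.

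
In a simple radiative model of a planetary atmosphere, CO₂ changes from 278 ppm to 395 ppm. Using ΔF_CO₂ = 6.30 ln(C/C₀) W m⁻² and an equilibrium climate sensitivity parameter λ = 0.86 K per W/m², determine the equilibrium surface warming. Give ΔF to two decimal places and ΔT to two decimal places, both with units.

ΔF = 2.21 W/m²; ΔT = 1.90 K

CO₂: 6.30 × ln(395/278) = 6.30 × ln(1.42086) = 6.30 × 0.35126 = 2.2129 W/m².
ΔT = λ ΔF = 0.86 × 2.21 = 1.9006 K.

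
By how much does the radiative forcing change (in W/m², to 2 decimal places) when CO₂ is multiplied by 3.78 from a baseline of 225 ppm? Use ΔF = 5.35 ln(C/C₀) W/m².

ΔF = 7.11 W/m²

Because the forcing depends only on the ratio C/C₀, the initial concentration does not enter.
ΔF = 5.35 × ln(3.78) = 5.35 × 1.32972 = 7.1140 W/m².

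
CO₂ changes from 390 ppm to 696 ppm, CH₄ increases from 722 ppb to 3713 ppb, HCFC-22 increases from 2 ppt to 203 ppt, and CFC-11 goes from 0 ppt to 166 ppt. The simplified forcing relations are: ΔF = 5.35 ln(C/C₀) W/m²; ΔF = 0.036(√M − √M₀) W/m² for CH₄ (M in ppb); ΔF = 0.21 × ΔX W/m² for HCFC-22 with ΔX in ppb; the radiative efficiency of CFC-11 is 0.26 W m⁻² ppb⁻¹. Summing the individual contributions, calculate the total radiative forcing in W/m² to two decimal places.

CO₂: 5.35 × ln(696/390) = 5.35 × ln(1.78462) = 5.35 × 0.57921 = 3.0988 W/m².
CH₄: 0.036 × (√3713 − √722) = 0.036 × (60.9344 − 26.8701) = 0.036 × 34.0643 = 1.2263 W/m².
HCFC-22: Δ = 203 − 2 = 201 ppt = 0.201 ppb; ΔF = 0.21 × 0.201 = 0.0422 W/m².
CFC-11: Δ = 166 − 0 = 166 ppt = 0.166 ppb; ΔF = 0.26 × 0.166 = 0.0432 W/m².
Total ΔF = 3.0988 + 1.2263 + 0.0422 + 0.0432 = 4.4105 W/m².

ΔF = 4.41 W/m²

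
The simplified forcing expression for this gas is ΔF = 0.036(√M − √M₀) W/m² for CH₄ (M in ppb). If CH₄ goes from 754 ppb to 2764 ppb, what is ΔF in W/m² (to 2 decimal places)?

CH₄: 0.036 × (√2764 − √754) = 0.036 × (52.5738 − 27.4591) = 0.036 × 25.1147 = 0.9041 W/m².

ΔF = 0.90 W/m²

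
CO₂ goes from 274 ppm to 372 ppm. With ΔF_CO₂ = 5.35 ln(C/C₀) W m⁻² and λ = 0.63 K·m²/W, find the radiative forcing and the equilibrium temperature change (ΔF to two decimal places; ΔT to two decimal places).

ΔF = 1.64 W/m²; ΔT = 1.03 K

CO₂: 5.35 × ln(372/274) = 5.35 × ln(1.35766) = 5.35 × 0.30576 = 1.6358 W/m².
ΔT = λ ΔF = 0.63 × 1.64 = 1.0332 K.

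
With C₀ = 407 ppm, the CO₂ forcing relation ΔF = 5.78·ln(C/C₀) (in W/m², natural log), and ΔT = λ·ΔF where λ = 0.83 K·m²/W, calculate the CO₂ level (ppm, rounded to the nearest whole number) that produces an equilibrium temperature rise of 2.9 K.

C ≈ 745 ppm

Required forcing: ΔF = ΔT/λ = 2.9/0.83 = 3.4940 W/m².
Then ln(C/407) = ΔF/5.78 = 3.4940/5.78 = 0.60450.
So C = 407 × e^0.60450 = 407 × 1.83034 = 744.95 ppm.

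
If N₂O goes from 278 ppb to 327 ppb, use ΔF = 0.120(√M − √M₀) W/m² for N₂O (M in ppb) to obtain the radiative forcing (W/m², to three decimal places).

N₂O: 0.120 × (√327 − √278) = 0.120 × (18.0831 − 16.6733) = 0.120 × 1.4098 = 0.1692 W/m².

ΔF = 0.169 W/m²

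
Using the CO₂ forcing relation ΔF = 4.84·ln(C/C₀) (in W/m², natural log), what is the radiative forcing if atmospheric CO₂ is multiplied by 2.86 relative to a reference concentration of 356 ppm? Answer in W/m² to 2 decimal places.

ΔF = 5.09 W/m²

Because the forcing depends only on the ratio C/C₀, the initial concentration does not enter.
ΔF = 4.84 × ln(2.86) = 4.84 × 1.05082 = 5.0860 W/m².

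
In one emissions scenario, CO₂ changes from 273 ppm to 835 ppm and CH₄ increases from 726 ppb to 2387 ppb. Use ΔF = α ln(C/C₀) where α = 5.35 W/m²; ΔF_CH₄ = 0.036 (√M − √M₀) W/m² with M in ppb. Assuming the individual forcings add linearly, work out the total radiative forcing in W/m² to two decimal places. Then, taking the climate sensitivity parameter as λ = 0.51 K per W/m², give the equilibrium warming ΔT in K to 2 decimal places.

ΔF = 6.77 W/m²; ΔT = 3.45 K

CO₂: 5.35 × ln(835/273) = 5.35 × ln(3.05861) = 5.35 × 1.11796 = 5.9811 W/m².
CH₄: 0.036 × (√2387 − √726) = 0.036 × (48.8569 − 26.9444) = 0.036 × 21.9125 = 0.7889 W/m².
Total ΔF = 5.9811 + 0.7889 = 6.7700 W/m².
ΔT = λ ΔF = 0.51 × 6.77 = 3.4527 K.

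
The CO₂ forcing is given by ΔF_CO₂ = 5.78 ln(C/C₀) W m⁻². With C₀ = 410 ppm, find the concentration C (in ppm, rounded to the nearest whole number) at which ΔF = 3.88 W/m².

Set 5.78 ln(C/410) = 3.88, so ln(C/410) = 3.88/5.78 = 0.67128.
Then C/410 = e^0.67128 = 1.95674, giving C = 410 × 1.95674 = 802.26 ppm.

C ≈ 802 ppm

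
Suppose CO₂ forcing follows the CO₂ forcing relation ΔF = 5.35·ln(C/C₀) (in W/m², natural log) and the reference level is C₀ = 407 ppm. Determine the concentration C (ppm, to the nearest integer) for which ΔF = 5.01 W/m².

Set 5.35 ln(C/407) = 5.01, so ln(C/407) = 5.01/5.35 = 0.93645.
Then C/407 = e^0.93645 = 2.55091, giving C = 407 × 2.55091 = 1038.22 ppm.

C ≈ 1038 ppm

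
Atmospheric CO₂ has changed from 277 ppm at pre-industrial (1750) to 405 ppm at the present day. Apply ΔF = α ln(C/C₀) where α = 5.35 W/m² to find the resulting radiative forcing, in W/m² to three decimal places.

ΔF = 2.032 W/m²

CO₂: 5.35 × ln(405/277) = 5.35 × ln(1.46209) = 5.35 × 0.37987 = 2.0323 W/m².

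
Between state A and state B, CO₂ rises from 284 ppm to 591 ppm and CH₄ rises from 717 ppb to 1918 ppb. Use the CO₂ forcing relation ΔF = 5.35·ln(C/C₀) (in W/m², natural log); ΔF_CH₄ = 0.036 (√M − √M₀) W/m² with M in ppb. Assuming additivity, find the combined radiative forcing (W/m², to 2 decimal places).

ΔF = 4.53 W/m²

CO₂: 5.35 × ln(591/284) = 5.35 × ln(2.08099) = 5.35 × 0.73284 = 3.9207 W/m².
CH₄: 0.036 × (√1918 − √717) = 0.036 × (43.7950 − 26.7769) = 0.036 × 17.0181 = 0.6127 W/m².
Total ΔF = 3.9207 + 0.6127 = 4.5334 W/m².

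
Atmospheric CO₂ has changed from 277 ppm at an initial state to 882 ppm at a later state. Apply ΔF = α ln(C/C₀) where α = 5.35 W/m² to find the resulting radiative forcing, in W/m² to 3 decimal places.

CO₂ absorption bands are partially saturated, so forcing scales with the logarithm of the concentration ratio.
CO₂: 5.35 × ln(882/277) = 5.35 × ln(3.18412) = 5.35 × 1.15818 = 6.1963 W/m².

ΔF = 6.196 W/m²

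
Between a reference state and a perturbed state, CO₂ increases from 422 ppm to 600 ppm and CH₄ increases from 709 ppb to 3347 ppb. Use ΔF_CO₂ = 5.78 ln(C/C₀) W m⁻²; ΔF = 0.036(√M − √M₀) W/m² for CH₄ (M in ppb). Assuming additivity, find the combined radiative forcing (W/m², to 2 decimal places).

ΔF = 3.16 W/m²

CO₂: 5.78 × ln(600/422) = 5.78 × ln(1.42180) = 5.78 × 0.35192 = 2.0341 W/m².
CH₄: 0.036 × (√3347 − √709) = 0.036 × (57.8533 − 26.6271) = 0.036 × 31.2262 = 1.1241 W/m².
Total ΔF = 2.0341 + 1.1241 = 3.1582 W/m².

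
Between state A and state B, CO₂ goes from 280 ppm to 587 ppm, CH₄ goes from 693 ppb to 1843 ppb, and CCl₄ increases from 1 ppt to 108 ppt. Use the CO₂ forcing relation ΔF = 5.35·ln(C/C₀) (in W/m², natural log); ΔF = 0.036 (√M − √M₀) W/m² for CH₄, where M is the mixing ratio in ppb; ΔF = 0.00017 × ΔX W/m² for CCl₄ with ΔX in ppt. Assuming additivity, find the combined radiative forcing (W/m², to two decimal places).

ΔF = 4.58 W/m²

CO₂: 5.35 × ln(587/280) = 5.35 × ln(2.09643) = 5.35 × 0.74024 = 3.9603 W/m².
CH₄: 0.036 × (√1843 − √693) = 0.036 × (42.9302 − 26.3249) = 0.036 × 16.6053 = 0.5978 W/m².
CCl₄: ΔF = 0.00017 × (108 − 1) = 0.00017 × 107 = 0.0182 W/m².
Total ΔF = 3.9603 + 0.5978 + 0.0182 = 4.5763 W/m².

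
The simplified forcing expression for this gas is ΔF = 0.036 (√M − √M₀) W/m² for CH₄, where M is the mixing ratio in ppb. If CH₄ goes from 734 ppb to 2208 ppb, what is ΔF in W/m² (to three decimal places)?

ΔF = 0.716 W/m²

CH₄: 0.036 × (√2208 − √734) = 0.036 × (46.9894 − 27.0924) = 0.036 × 19.8970 = 0.7163 W/m².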